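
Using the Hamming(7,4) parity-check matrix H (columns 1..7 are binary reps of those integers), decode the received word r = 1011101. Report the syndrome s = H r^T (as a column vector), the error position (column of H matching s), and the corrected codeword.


s = (1, 0, 0)^T, error position = 4, corrected codeword c = 1010101

Compute s = H r^T mod 2 one row at a time:
  s_1 = 1 + 1 + 0 + 1 = 3 ≡ 1 (mod 2).
  s_2 = 0 + 1 + 0 + 1 = 2 ≡ 0 (mod 2).
  s_3 = 1 + 1 + 1 + 1 = 4 ≡ 0 (mod 2).
s = (1, 0, 0)^T — this equals column 4 of H (binary 100), so error is at position 4.
Correct: flip bit 4 of r = 1011101 to get c = 1010101.


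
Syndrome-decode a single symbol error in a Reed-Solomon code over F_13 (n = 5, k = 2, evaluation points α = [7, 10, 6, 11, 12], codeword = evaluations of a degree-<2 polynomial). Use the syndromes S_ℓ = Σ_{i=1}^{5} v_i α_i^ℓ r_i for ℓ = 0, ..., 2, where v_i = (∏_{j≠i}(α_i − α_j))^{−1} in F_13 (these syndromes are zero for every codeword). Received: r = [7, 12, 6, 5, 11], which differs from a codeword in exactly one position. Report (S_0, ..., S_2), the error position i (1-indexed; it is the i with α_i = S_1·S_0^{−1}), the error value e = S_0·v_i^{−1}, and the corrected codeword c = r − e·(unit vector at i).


S = (6, 10, 8), error at position 3, error magnitude e = 5, c = [7, 12, 1, 5, 11].

Step 1: column multipliers v_i = (∏_{j≠i}(α_i − α_j))^{−1} mod 13.
  i = 1 (α = 7): (7−10)(7−6)(7−11)(7−12) = (−3)·1·(−4)·(−5) = −60 ≡ 5, so v_1 = 5^{−1} = 8 (mod 13).
  i = 2 (α = 10): (10−7)(10−6)(10−11)(10−12) = 3·4·(−1)·(−2) = 24 ≡ 11, so v_2 = 11^{−1} = 6 (mod 13).
  i = 3 (α = 6): (6−7)(6−10)(6−11)(6−12) = (−1)·(−4)·(−5)·(−6) = 120 ≡ 3, so v_3 = 3^{−1} = 9 (mod 13).
  i = 4 (α = 11): (11−7)(11−10)(11−6)(11−12) = 4·1·5·(−1) = −20 ≡ 6, so v_4 = 6^{−1} = 11 (mod 13).
  i = 5 (α = 12): (12−7)(12−10)(12−6)(12−11) = 5·2·6·1 = 60 ≡ 8, so v_5 = 8^{−1} = 5 (mod 13).
  v = [8, 6, 9, 11, 5].
Step 2: syndromes of r = [7, 12, 6, 5, 11] (all sums mod 13).
  S_0 = Σ v_i r_i = 8·7 + 6·12 + 9·6 + 11·5 + 5·11 = 292 ≡ 6.
  S_1 = Σ v_i α_i r_i = 8·7·7 + 6·10·12 + 9·6·6 + 11·11·5 + 5·12·11 = 2701 ≡ 10.
  α_i^2 mod 13 = [10, 9, 10, 4, 1].
  S_2 = Σ v_i α_i^2 r_i = 8·10·7 + 6·9·12 + 9·10·6 + 11·4·5 + 5·1·11 = 2023 ≡ 8.
  S = (6, 10, 8) ≠ 0, so r is not a codeword (an error is present).
Step 3: locate the error. For a single error e at position i, S_ℓ = v_i·e·α_i^ℓ, so α_err = S_1/S_0.
  S_0^{−1} = 6^{−1} = 11 (mod 13), so α_err = 10·11 = 110 ≡ 6 = α_3. Error position i = 3.
  Consistency check: S_2/S_1 = 8·4 = 32 ≡ 6 = α_err ✓ (single-error assumption holds).
Step 4: error magnitude e = S_0/v_3 = S_0·∏_{j≠3}(α_3 − α_j) = 6·3 = 18 ≡ 5 (mod 13).
Step 5: correct position 3: c_3 = r_3 − e = 6 − 5 ≡ 1 (mod 13). Hence c = [7, 12, 1, 5, 11].
  Check: interpolating c through the α_i gives m(x) = 4 + 6·x (degree < 2) with m(α_i) = c_i for every i, so c is indeed a codeword.


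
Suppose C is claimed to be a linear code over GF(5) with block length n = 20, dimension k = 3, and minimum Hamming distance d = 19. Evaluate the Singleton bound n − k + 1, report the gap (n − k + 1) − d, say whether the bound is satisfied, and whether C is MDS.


Singleton RHS = n − k + 1 = 18, slack = -1, bound violated (no such code; not MDS).

Singleton bound: d ≤ n − k + 1.
Here n = 20, k = 3, so n − k + 1 = 18.
Given d = 19, check d ≤ 18: NO.
Slack = (n − k + 1) − d = -1.
The slack is negative: d = 19 exceeds n − k + 1 = 18 by 1, so the Singleton bound is violated and no linear [20, 3, 19]_5 code can exist. In particular it is not MDS (MDS requires d = n − k + 1 exactly).
Description: the claimed parameters are [20, 3, 19]_5; such a code would be impossible (violates the Singleton bound).


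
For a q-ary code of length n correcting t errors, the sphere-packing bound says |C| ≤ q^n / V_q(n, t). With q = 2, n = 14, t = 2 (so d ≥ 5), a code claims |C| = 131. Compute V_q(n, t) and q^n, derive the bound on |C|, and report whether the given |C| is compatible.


V_q(n, t) = 106, q^n = 16384, Hamming bound = 154, |C| = 131 ≤ bound (satisfied).

Step 1: Compute V_q(n, t) = Σ_{j=0}^2 C(n, j) (q−1)^j.
  j = 0: C(14,0)·(1)^0 = 1·1 = 1.
  j = 1: C(14,1)·(1)^1 = 14·1 = 14.
  j = 2: C(14,2)·(1)^2 = 91·1 = 91.
  V_q(n, t) = 1 + 14 + 91 = 106.
Step 2: q^n = 2^14 = 16384.
Step 3: Hamming bound ⌊q^n / V_q(n,t)⌋ = ⌊16384/106⌋ = 154.
Step 4: Compare |C| = 131 to 154: satisfied.
The claimed |C| lies below the Hamming bound.


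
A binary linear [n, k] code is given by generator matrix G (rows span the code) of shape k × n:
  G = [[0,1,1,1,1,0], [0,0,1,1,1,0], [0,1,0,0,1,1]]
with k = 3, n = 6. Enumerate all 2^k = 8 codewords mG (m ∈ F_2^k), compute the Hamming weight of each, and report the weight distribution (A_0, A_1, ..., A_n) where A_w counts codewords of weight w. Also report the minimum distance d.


Weight distribution: A_0 = 1, A_1 = 1, A_2 = 1, A_3 = 3, A_4 = 2. Minimum distance d = 1.

Enumerate all 2^3 = 8 messages m ∈ F_2^3.
For each, compute codeword c = mG in F_2^6, then tally its weight.
  m = 000 → c = 000000, weight = 0.
  m = 100 → c = 011110, weight = 4.
  m = 010 → c = 001110, weight = 3.
  m = 110 → c = 010000, weight = 1.
  m = 001 → c = 010011, weight = 3.
  m = 101 → c = 001101, weight = 3.
  m = 011 → c = 011101, weight = 4.
  m = 111 → c = 000011, weight = 2.
Tally weights:
  weight 0: 1 codewords.
  weight 1: 1 codewords.
  weight 2: 1 codewords.
  weight 3: 3 codewords.
  weight 4: 2 codewords.
Minimum distance d = smallest w > 0 with A_w > 0 = 1.
Sanity: Σ A_w = 8 = 2^3 = 8 ✓.


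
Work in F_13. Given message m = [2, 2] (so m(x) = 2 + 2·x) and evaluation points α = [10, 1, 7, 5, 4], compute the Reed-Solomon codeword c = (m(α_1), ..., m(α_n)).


c = [9, 4, 3, 12, 10]

Message polynomial: m(x) = 2 + 2·x (mod 13).
For each evaluation point α_i, compute m(α_i) mod 13:
  α_1 = 10: Horner steps 2 → 9, so m(10) = 9.
  α_2 = 1: Horner steps 2 → 4, so m(1) = 4.
  α_3 = 7: Horner steps 2 → 3, so m(7) = 3.
  α_4 = 5: Horner steps 2 → 12, so m(5) = 12.
  α_5 = 4: Horner steps 2 → 10, so m(4) = 10.
Codeword c = [9, 4, 3, 12, 10] ∈ F_13^5.


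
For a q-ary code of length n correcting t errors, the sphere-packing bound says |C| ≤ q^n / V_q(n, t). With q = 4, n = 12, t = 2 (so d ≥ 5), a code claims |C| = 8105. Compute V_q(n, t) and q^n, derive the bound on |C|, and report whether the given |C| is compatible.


V_q(n, t) = 631, q^n = 16777216, Hamming bound = 26588, |C| = 8105 ≤ bound (satisfied).

Step 1: Compute V_q(n, t) = Σ_{j=0}^2 C(n, j) (q−1)^j.
  j = 0: C(12,0)·(3)^0 = 1·1 = 1.
  j = 1: C(12,1)·(3)^1 = 12·3 = 36.
  j = 2: C(12,2)·(3)^2 = 66·9 = 594.
  V_q(n, t) = 1 + 36 + 594 = 631.
Step 2: q^n = 4^12 = 16777216.
Step 3: Hamming bound ⌊q^n / V_q(n,t)⌋ = ⌊16777216/631⌋ = 26588.
Step 4: Compare |C| = 8105 to 26588: satisfied.
The claimed |C| lies below the Hamming bound.


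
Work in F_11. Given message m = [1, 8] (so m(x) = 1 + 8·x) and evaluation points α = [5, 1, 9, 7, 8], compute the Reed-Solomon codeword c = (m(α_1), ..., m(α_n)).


c = [8, 9, 7, 2, 10]

Message polynomial: m(x) = 1 + 8·x (mod 11).
For each evaluation point α_i, compute m(α_i) mod 11:
  α_1 = 5: Horner steps 8 → 8, so m(5) = 8.
  α_2 = 1: Horner steps 8 → 9, so m(1) = 9.
  α_3 = 9: Horner steps 8 → 7, so m(9) = 7.
  α_4 = 7: Horner steps 8 → 2, so m(7) = 2.
  α_5 = 8: Horner steps 8 → 10, so m(8) = 10.
Codeword c = [8, 9, 7, 2, 10] ∈ F_11^5.


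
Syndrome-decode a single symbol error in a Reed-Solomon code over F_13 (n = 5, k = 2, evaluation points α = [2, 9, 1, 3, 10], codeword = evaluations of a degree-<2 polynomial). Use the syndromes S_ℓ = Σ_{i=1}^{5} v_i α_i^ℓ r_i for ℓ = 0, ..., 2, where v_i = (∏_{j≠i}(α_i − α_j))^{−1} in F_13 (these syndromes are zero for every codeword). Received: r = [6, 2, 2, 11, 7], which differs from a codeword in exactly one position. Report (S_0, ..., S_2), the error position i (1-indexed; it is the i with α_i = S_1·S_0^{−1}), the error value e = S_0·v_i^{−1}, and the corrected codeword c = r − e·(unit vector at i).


S = (1, 1, 1), error at position 3, error magnitude e = 1, c = [6, 2, 1, 11, 7].

Step 1: column multipliers v_i = (∏_{j≠i}(α_i − α_j))^{−1} mod 13.
  i = 1 (α = 2): (2−9)(2−1)(2−3)(2−10) = (−7)·1·(−1)·(−8) = −56 ≡ 9, so v_1 = 9^{−1} = 3 (mod 13).
  i = 2 (α = 9): (9−2)(9−1)(9−3)(9−10) = 7·8·6·(−1) = −336 ≡ 2, so v_2 = 2^{−1} = 7 (mod 13).
  i = 3 (α = 1): (1−2)(1−9)(1−3)(1−10) = (−1)·(−8)·(−2)·(−9) = 144 ≡ 1, so v_3 = 1^{−1} = 1 (mod 13).
  i = 4 (α = 3): (3−2)(3−9)(3−1)(3−10) = 1·(−6)·2·(−7) = 84 ≡ 6, so v_4 = 6^{−1} = 11 (mod 13).
  i = 5 (α = 10): (10−2)(10−9)(10−1)(10−3) = 8·1·9·7 = 504 ≡ 10, so v_5 = 10^{−1} = 4 (mod 13).
  v = [3, 7, 1, 11, 4].
Step 2: syndromes of r = [6, 2, 2, 11, 7] (all sums mod 13).
  S_0 = Σ v_i r_i = 3·6 + 7·2 + 1·2 + 11·11 + 4·7 = 183 ≡ 1.
  S_1 = Σ v_i α_i r_i = 3·2·6 + 7·9·2 + 1·1·2 + 11·3·11 + 4·10·7 = 807 ≡ 1.
  α_i^2 mod 13 = [4, 3, 1, 9, 9].
  S_2 = Σ v_i α_i^2 r_i = 3·4·6 + 7·3·2 + 1·1·2 + 11·9·11 + 4·9·7 = 1457 ≡ 1.
  S = (1, 1, 1) ≠ 0, so r is not a codeword (an error is present).
Step 3: locate the error. For a single error e at position i, S_ℓ = v_i·e·α_i^ℓ, so α_err = S_1/S_0.
  S_0^{−1} = 1^{−1} = 1 (mod 13), so α_err = 1·1 = 1 ≡ 1 = α_3. Error position i = 3.
  Consistency check: S_2/S_1 = 1·1 = 1 ≡ 1 = α_err ✓ (single-error assumption holds).
Step 4: error magnitude e = S_0/v_3 = S_0·∏_{j≠3}(α_3 − α_j) = 1·1 = 1 ≡ 1 (mod 13).
Step 5: correct position 3: c_3 = r_3 − e = 2 − 1 ≡ 1 (mod 13). Hence c = [6, 2, 1, 11, 7].
  Check: interpolating c through the α_i gives m(x) = 9 + 5·x (degree < 2) with m(α_i) = c_i for every i, so c is indeed a codeword.


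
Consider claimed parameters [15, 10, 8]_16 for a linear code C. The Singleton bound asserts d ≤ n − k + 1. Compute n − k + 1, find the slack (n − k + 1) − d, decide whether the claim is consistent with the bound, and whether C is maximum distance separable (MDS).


Singleton RHS = n − k + 1 = 6, slack = -2, bound violated (no such code; not MDS).

Singleton bound: d ≤ n − k + 1.
Here n = 15, k = 10, so n − k + 1 = 6.
Given d = 8, check d ≤ 6: NO.
Slack = (n − k + 1) − d = -2.
The slack is negative: d = 8 exceeds n − k + 1 = 6 by 2, so the Singleton bound is violated and no linear [15, 10, 8]_16 code can exist. In particular it is not MDS (MDS requires d = n − k + 1 exactly).
Description: the claimed parameters are [15, 10, 8]_16; such a code would be impossible (violates the Singleton bound).


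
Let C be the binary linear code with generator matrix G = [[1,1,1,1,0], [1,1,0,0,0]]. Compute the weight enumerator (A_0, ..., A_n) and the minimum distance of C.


Weight distribution: A_0 = 1, A_2 = 2, A_4 = 1. Minimum distance d = 2.

Enumerate all 2^2 = 4 messages m ∈ F_2^2.
For each, compute codeword c = mG in F_2^5, then tally its weight.
  m = 00 → c = 00000, weight = 0.
  m = 10 → c = 11110, weight = 4.
  m = 01 → c = 11000, weight = 2.
  m = 11 → c = 00110, weight = 2.
Tally weights:
  weight 0: 1 codewords.
  weight 2: 2 codewords.
  weight 4: 1 codewords.
Minimum distance d = smallest w > 0 with A_w > 0 = 2.
Sanity: Σ A_w = 4 = 2^2 = 4 ✓.


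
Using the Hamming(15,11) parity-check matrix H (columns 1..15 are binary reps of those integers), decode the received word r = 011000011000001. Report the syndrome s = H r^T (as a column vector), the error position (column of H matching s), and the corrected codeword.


s = (1, 1, 1, 1)^T, error position = 15, corrected codeword c = 011000011000000

Compute s = H r^T mod 2 one row at a time:
  s_1 = 1 + 1 + 0 + 0 + 0 + 0 + 0 + 1 = 3 ≡ 1 (mod 2).
  s_2 = 0 + 0 + 0 + 0 + 0 + 0 + 0 + 1 = 1 ≡ 1 (mod 2).
  s_3 = 1 + 1 + 0 + 0 + 0 + 0 + 0 + 1 = 3 ≡ 1 (mod 2).
  s_4 = 0 + 1 + 0 + 0 + 1 + 0 + 0 + 1 = 3 ≡ 1 (mod 2).
s = (1, 1, 1, 1)^T — this equals column 15 of H (binary 1111), so error is at position 15.
Correct: flip bit 15 of r = 011000011000001 to get c = 011000011000000.


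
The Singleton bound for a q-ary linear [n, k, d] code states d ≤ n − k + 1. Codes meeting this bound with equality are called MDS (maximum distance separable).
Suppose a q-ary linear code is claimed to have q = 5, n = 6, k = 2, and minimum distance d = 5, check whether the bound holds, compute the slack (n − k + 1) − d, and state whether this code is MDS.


Singleton RHS = n − k + 1 = 5, slack = 0, bound satisfied, MDS.

Singleton bound: d ≤ n − k + 1.
Here n = 6, k = 2, so n − k + 1 = 5.
Given d = 5, check d ≤ 5: YES.
Slack = (n − k + 1) − d = 0.
The code is MDS (slack = 0).
Description: the claimed parameters are [6, 2, 5]_5; such a code would be MDS (meets Singleton bound).


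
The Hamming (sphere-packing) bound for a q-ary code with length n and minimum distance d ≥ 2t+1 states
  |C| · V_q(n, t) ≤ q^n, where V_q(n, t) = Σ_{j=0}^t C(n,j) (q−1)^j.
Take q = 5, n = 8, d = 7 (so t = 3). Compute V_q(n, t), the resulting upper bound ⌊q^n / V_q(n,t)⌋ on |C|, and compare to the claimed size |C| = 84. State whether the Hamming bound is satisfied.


V_q(n, t) = 4065, q^n = 390625, Hamming bound = 96, |C| = 84 ≤ bound (satisfied).

Step 1: Compute V_q(n, t) = Σ_{j=0}^3 C(n, j) (q−1)^j.
  j = 0: C(8,0)·(4)^0 = 1·1 = 1.
  j = 1: C(8,1)·(4)^1 = 8·4 = 32.
  j = 2: C(8,2)·(4)^2 = 28·16 = 448.
  j = 3: C(8,3)·(4)^3 = 56·64 = 3584.
  V_q(n, t) = 1 + 32 + 448 + 3584 = 4065.
Step 2: q^n = 5^8 = 390625.
Step 3: Hamming bound ⌊q^n / V_q(n,t)⌋ = ⌊390625/4065⌋ = 96.
Step 4: Compare |C| = 84 to 96: satisfied.
The claimed |C| lies below the Hamming bound.


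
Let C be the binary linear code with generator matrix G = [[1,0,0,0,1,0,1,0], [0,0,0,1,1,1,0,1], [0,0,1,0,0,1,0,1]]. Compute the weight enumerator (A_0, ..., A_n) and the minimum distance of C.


Weight distribution: A_0 = 1, A_3 = 3, A_4 = 2, A_5 = 1, A_6 = 1. Minimum distance d = 3.

Enumerate all 2^3 = 8 messages m ∈ F_2^3.
For each, compute codeword c = mG in F_2^8, then tally its weight.
  m = 000 → c = 00000000, weight = 0.
  m = 100 → c = 10001010, weight = 3.
  m = 010 → c = 00011101, weight = 4.
  m = 110 → c = 10010111, weight = 5.
  m = 001 → c = 00100101, weight = 3.
  m = 101 → c = 10101111, weight = 6.
  m = 011 → c = 00111000, weight = 3.
  m = 111 → c = 10110010, weight = 4.
Tally weights:
  weight 0: 1 codewords.
  weight 3: 3 codewords.
  weight 4: 2 codewords.
  weight 5: 1 codewords.
  weight 6: 1 codewords.
Minimum distance d = smallest w > 0 with A_w > 0 = 3.
Sanity: Σ A_w = 8 = 2^3 = 8 ✓.


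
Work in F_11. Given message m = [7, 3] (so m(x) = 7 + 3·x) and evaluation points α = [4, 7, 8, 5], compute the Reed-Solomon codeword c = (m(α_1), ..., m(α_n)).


c = [8, 6, 9, 0]

Message polynomial: m(x) = 7 + 3·x (mod 11).
For each evaluation point α_i, compute m(α_i) mod 11:
  α_1 = 4: Horner steps 3 → 8, so m(4) = 8.
  α_2 = 7: Horner steps 3 → 6, so m(7) = 6.
  α_3 = 8: Horner steps 3 → 9, so m(8) = 9.
  α_4 = 5: Horner steps 3 → 0, so m(5) = 0.
Codeword c = [8, 6, 9, 0] ∈ F_11^4.


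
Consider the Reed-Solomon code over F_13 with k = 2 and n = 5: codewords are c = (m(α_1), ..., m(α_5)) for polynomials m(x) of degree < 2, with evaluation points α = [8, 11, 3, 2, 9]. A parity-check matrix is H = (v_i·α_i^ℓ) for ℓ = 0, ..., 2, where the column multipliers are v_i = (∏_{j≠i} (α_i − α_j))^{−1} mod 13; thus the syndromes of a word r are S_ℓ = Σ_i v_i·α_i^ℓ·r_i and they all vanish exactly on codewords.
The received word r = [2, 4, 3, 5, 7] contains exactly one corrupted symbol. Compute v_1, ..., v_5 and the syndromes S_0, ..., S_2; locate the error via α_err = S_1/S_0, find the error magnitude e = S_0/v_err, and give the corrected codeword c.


S = (7, 1, 2), error at position 4, error magnitude e = 7, c = [2, 4, 3, 11, 7].

Step 1: column multipliers v_i = (∏_{j≠i}(α_i − α_j))^{−1} mod 13.
  i = 1 (α = 8): (8−11)(8−3)(8−2)(8−9) = (−3)·5·6·(−1) = 90 ≡ 12, so v_1 = 12^{−1} = 12 (mod 13).
  i = 2 (α = 11): (11−8)(11−3)(11−2)(11−9) = 3·8·9·2 = 432 ≡ 3, so v_2 = 3^{−1} = 9 (mod 13).
  i = 3 (α = 3): (3−8)(3−11)(3−2)(3−9) = (−5)·(−8)·1·(−6) = −240 ≡ 7, so v_3 = 7^{−1} = 2 (mod 13).
  i = 4 (α = 2): (2−8)(2−11)(2−3)(2−9) = (−6)·(−9)·(−1)·(−7) = 378 ≡ 1, so v_4 = 1^{−1} = 1 (mod 13).
  i = 5 (α = 9): (9−8)(9−11)(9−3)(9−2) = 1·(−2)·6·7 = −84 ≡ 7, so v_5 = 7^{−1} = 2 (mod 13).
  v = [12, 9, 2, 1, 2].
Step 2: syndromes of r = [2, 4, 3, 5, 7] (all sums mod 13).
  S_0 = Σ v_i r_i = 12·2 + 9·4 + 2·3 + 1·5 + 2·7 = 85 ≡ 7.
  S_1 = Σ v_i α_i r_i = 12·8·2 + 9·11·4 + 2·3·3 + 1·2·5 + 2·9·7 = 742 ≡ 1.
  α_i^2 mod 13 = [12, 4, 9, 4, 3].
  S_2 = Σ v_i α_i^2 r_i = 12·12·2 + 9·4·4 + 2·9·3 + 1·4·5 + 2·3·7 = 548 ≡ 2.
  S = (7, 1, 2) ≠ 0, so r is not a codeword (an error is present).
Step 3: locate the error. For a single error e at position i, S_ℓ = v_i·e·α_i^ℓ, so α_err = S_1/S_0.
  S_0^{−1} = 7^{−1} = 2 (mod 13), so α_err = 1·2 = 2 ≡ 2 = α_4. Error position i = 4.
  Consistency check: S_2/S_1 = 2·1 = 2 ≡ 2 = α_err ✓ (single-error assumption holds).
Step 4: error magnitude e = S_0/v_4 = S_0·∏_{j≠4}(α_4 − α_j) = 7·1 = 7 ≡ 7 (mod 13).
Step 5: correct position 4: c_4 = r_4 − e = 5 − 7 ≡ 11 (mod 13). Hence c = [2, 4, 3, 11, 7].
  Check: interpolating c through the α_i gives m(x) = 1 + 5·x (degree < 2) with m(α_i) = c_i for every i, so c is indeed a codeword.


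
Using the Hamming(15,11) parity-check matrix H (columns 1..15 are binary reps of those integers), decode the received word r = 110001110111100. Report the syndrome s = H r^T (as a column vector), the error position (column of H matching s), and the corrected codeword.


s = (1, 0, 1, 0)^T, error position = 10, corrected codeword c = 110001110011100

Compute s = H r^T mod 2 one row at a time:
  s_1 = 1 + 0 + 1 + 1 + 1 + 1 + 0 + 0 = 5 ≡ 1 (mod 2).
  s_2 = 0 + 0 + 1 + 1 + 1 + 1 + 0 + 0 = 4 ≡ 0 (mod 2).
  s_3 = 1 + 0 + 1 + 1 + 1 + 1 + 0 + 0 = 5 ≡ 1 (mod 2).
  s_4 = 1 + 0 + 0 + 1 + 0 + 1 + 1 + 0 = 4 ≡ 0 (mod 2).
s = (1, 0, 1, 0)^T — this equals column 10 of H (binary 1010), so error is at position 10.
Correct: flip bit 10 of r = 110001110111100 to get c = 110001110011100.


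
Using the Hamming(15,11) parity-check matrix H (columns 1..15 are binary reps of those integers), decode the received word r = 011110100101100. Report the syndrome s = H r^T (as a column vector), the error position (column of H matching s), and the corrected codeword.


s = (1, 1, 0, 0)^T, error position = 12, corrected codeword c = 011110100100100

Compute s = H r^T mod 2 one row at a time:
  s_1 = 0 + 0 + 1 + 0 + 1 + 1 + 0 + 0 = 3 ≡ 1 (mod 2).
  s_2 = 1 + 1 + 0 + 1 + 1 + 1 + 0 + 0 = 5 ≡ 1 (mod 2).
  s_3 = 1 + 1 + 0 + 1 + 1 + 0 + 0 + 0 = 4 ≡ 0 (mod 2).
  s_4 = 0 + 1 + 1 + 1 + 0 + 0 + 1 + 0 = 4 ≡ 0 (mod 2).
s = (1, 1, 0, 0)^T — this equals column 12 of H (binary 1100), so error is at position 12.
Correct: flip bit 12 of r = 011110100101100 to get c = 011110100100100.


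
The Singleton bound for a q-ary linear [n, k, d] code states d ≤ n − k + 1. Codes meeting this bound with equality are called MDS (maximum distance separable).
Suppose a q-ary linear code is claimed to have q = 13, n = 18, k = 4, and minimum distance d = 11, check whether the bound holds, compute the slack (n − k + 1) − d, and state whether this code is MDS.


Singleton RHS = n − k + 1 = 15, slack = 4, bound satisfied, not MDS.

Singleton bound: d ≤ n − k + 1.
Here n = 18, k = 4, so n − k + 1 = 15.
Given d = 11, check d ≤ 15: YES.
Slack = (n − k + 1) − d = 4.
The code is NOT MDS (slack = 4 > 0).
Description: the claimed parameters are [18, 4, 11]_13; such a code would be non-MDS.


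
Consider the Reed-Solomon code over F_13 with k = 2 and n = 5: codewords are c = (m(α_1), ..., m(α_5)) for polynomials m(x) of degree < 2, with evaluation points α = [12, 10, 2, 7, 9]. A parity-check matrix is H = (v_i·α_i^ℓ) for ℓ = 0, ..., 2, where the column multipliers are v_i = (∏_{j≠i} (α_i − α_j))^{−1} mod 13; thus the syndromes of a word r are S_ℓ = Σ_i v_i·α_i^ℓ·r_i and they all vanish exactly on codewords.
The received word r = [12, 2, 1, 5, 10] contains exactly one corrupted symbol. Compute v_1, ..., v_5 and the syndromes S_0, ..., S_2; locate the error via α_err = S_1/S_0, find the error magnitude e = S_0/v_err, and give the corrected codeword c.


S = (3, 8, 4), error at position 4, error magnitude e = 5, c = [12, 2, 1, 0, 10].

Step 1: column multipliers v_i = (∏_{j≠i}(α_i − α_j))^{−1} mod 13.
  i = 1 (α = 12): (12−10)(12−2)(12−7)(12−9) = 2·10·5·3 = 300 ≡ 1, so v_1 = 1^{−1} = 1 (mod 13).
  i = 2 (α = 10): (10−12)(10−2)(10−7)(10−9) = (−2)·8·3·1 = −48 ≡ 4, so v_2 = 4^{−1} = 10 (mod 13).
  i = 3 (α = 2): (2−12)(2−10)(2−7)(2−9) = (−10)·(−8)·(−5)·(−7) = 2800 ≡ 5, so v_3 = 5^{−1} = 8 (mod 13).
  i = 4 (α = 7): (7−12)(7−10)(7−2)(7−9) = (−5)·(−3)·5·(−2) = −150 ≡ 6, so v_4 = 6^{−1} = 11 (mod 13).
  i = 5 (α = 9): (9−12)(9−10)(9−2)(9−7) = (−3)·(−1)·7·2 = 42 ≡ 3, so v_5 = 3^{−1} = 9 (mod 13).
  v = [1, 10, 8, 11, 9].
Step 2: syndromes of r = [12, 2, 1, 5, 10] (all sums mod 13).
  S_0 = Σ v_i r_i = 1·12 + 10·2 + 8·1 + 11·5 + 9·10 = 185 ≡ 3.
  S_1 = Σ v_i α_i r_i = 1·12·12 + 10·10·2 + 8·2·1 + 11·7·5 + 9·9·10 = 1555 ≡ 8.
  α_i^2 mod 13 = [1, 9, 4, 10, 3].
  S_2 = Σ v_i α_i^2 r_i = 1·1·12 + 10·9·2 + 8·4·1 + 11·10·5 + 9·3·10 = 1044 ≡ 4.
  S = (3, 8, 4) ≠ 0, so r is not a codeword (an error is present).
Step 3: locate the error. For a single error e at position i, S_ℓ = v_i·e·α_i^ℓ, so α_err = S_1/S_0.
  S_0^{−1} = 3^{−1} = 9 (mod 13), so α_err = 8·9 = 72 ≡ 7 = α_4. Error position i = 4.
  Consistency check: S_2/S_1 = 4·5 = 20 ≡ 7 = α_err ✓ (single-error assumption holds).
Step 4: error magnitude e = S_0/v_4 = S_0·∏_{j≠4}(α_4 − α_j) = 3·6 = 18 ≡ 5 (mod 13).
Step 5: correct position 4: c_4 = r_4 − e = 5 − 5 ≡ 0 (mod 13). Hence c = [12, 2, 1, 0, 10].
  Check: interpolating c through the α_i gives m(x) = 4 + 5·x (degree < 2) with m(α_i) = c_i for every i, so c is indeed a codeword.


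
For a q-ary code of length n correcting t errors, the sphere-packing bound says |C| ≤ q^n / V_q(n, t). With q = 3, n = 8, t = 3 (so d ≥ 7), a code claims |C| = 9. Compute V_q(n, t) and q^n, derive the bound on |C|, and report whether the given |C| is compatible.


V_q(n, t) = 577, q^n = 6561, Hamming bound = 11, |C| = 9 ≤ bound (satisfied).

Step 1: Compute V_q(n, t) = Σ_{j=0}^3 C(n, j) (q−1)^j.
  j = 0: C(8,0)·(2)^0 = 1·1 = 1.
  j = 1: C(8,1)·(2)^1 = 8·2 = 16.
  j = 2: C(8,2)·(2)^2 = 28·4 = 112.
  j = 3: C(8,3)·(2)^3 = 56·8 = 448.
  V_q(n, t) = 1 + 16 + 112 + 448 = 577.
Step 2: q^n = 3^8 = 6561.
Step 3: Hamming bound ⌊q^n / V_q(n,t)⌋ = ⌊6561/577⌋ = 11.
Step 4: Compare |C| = 9 to 11: satisfied.
The claimed |C| lies below the Hamming bound.


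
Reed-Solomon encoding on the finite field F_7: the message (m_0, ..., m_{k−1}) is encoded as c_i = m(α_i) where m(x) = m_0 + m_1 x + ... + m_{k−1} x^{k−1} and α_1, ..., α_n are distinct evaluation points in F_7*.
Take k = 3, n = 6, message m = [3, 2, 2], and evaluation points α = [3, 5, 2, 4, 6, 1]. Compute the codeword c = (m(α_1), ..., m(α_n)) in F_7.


c = [6, 0, 1, 1, 3, 0]

Message polynomial: m(x) = 3 + 2·x + 2·x^2 (mod 7).
For each evaluation point α_i, compute m(α_i) mod 7:
  α_1 = 3: Horner steps 2 → 1 → 6, so m(3) = 6.
  α_2 = 5: Horner steps 2 → 5 → 0, so m(5) = 0.
  α_3 = 2: Horner steps 2 → 6 → 1, so m(2) = 1.
  α_4 = 4: Horner steps 2 → 3 → 1, so m(4) = 1.
  α_5 = 6: Horner steps 2 → 0 → 3, so m(6) = 3.
  α_6 = 1: Horner steps 2 → 4 → 0, so m(1) = 0.
Codeword c = [6, 0, 1, 1, 3, 0] ∈ F_7^6.


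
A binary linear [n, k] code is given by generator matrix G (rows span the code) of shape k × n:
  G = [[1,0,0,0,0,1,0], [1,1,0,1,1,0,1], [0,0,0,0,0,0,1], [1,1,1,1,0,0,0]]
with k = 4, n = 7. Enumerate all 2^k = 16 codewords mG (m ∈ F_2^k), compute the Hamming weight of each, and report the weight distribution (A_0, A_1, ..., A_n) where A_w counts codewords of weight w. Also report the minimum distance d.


Weight distribution: A_0 = 1, A_1 = 1, A_2 = 2, A_3 = 2, A_4 = 5, A_5 = 5. Minimum distance d = 1.

Enumerate all 2^4 = 16 messages m ∈ F_2^4.
For each, compute codeword c = mG in F_2^7, then tally its weight.
  m = 0000 → c = 0000000, weight = 0.
  m = 1000 → c = 1000010, weight = 2.
  m = 0100 → c = 1101101, weight = 5.
  m = 1100 → c = 0101111, weight = 5.
  m = 0010 → c = 0000001, weight = 1.
  m = 1010 → c = 1000011, weight = 3.
  m = 0110 → c = 1101100, weight = 4.
  m = 1110 → c = 0101110, weight = 4.
  m = 0001 → c = 1111000, weight = 4.
  m = 1001 → c = 0111010, weight = 4.
  m = 0101 → c = 0010101, weight = 3.
  m = 1101 → c = 1010111, weight = 5.
  m = 0011 → c = 1111001, weight = 5.
  m = 1011 → c = 0111011, weight = 5.
  m = 0111 → c = 0010100, weight = 2.
  m = 1111 → c = 1010110, weight = 4.
Tally weights:
  weight 0: 1 codewords.
  weight 1: 1 codewords.
  weight 2: 2 codewords.
  weight 3: 2 codewords.
  weight 4: 5 codewords.
  weight 5: 5 codewords.
Minimum distance d = smallest w > 0 with A_w > 0 = 1.
Sanity: Σ A_w = 16 = 2^4 = 16 ✓.


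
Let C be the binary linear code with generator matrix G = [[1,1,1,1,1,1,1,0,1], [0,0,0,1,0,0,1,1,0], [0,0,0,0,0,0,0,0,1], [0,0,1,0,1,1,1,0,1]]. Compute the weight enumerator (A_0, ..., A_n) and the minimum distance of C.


Weight distribution: A_0 = 1, A_1 = 1, A_3 = 2, A_4 = 4, A_5 = 3, A_6 = 2, A_7 = 2, A_8 = 1. Minimum distance d = 1.

Enumerate all 2^4 = 16 messages m ∈ F_2^4.
For each, compute codeword c = mG in F_2^9, then tally its weight.
  m = 0000 → c = 000000000, weight = 0.
  m = 1000 → c = 111111101, weight = 8.
  m = 0100 → c = 000100110, weight = 3.
  m = 1100 → c = 111011011, weight = 7.
  m = 0010 → c = 000000001, weight = 1.
  m = 1010 → c = 111111100, weight = 7.
  m = 0110 → c = 000100111, weight = 4.
  m = 1110 → c = 111011010, weight = 6.
  m = 0001 → c = 001011101, weight = 5.
  m = 1001 → c = 110100000, weight = 3.
  m = 0101 → c = 001111011, weight = 6.
  m = 1101 → c = 110000110, weight = 4.
  m = 0011 → c = 001011100, weight = 4.
  m = 1011 → c = 110100001, weight = 4.
  m = 0111 → c = 001111010, weight = 5.
  m = 1111 → c = 110000111, weight = 5.
Tally weights:
  weight 0: 1 codewords.
  weight 1: 1 codewords.
  weight 3: 2 codewords.
  weight 4: 4 codewords.
  weight 5: 3 codewords.
  weight 6: 2 codewords.
  weight 7: 2 codewords.
  weight 8: 1 codewords.
Minimum distance d = smallest w > 0 with A_w > 0 = 1.
Sanity: Σ A_w = 16 = 2^4 = 16 ✓.


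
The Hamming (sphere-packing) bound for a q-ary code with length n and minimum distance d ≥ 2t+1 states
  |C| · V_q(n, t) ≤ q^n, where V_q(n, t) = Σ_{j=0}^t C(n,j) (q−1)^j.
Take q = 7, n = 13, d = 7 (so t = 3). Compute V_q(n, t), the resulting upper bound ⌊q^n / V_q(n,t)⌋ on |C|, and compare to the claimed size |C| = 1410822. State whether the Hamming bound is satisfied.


V_q(n, t) = 64663, q^n = 96889010407, Hamming bound = 1498368, |C| = 1410822 ≤ bound (satisfied).

Step 1: Compute V_q(n, t) = Σ_{j=0}^3 C(n, j) (q−1)^j.
  j = 0: C(13,0)·(6)^0 = 1·1 = 1.
  j = 1: C(13,1)·(6)^1 = 13·6 = 78.
  j = 2: C(13,2)·(6)^2 = 78·36 = 2808.
  j = 3: C(13,3)·(6)^3 = 286·216 = 61776.
  V_q(n, t) = 1 + 78 + 2808 + 61776 = 64663.
Step 2: q^n = 7^13 = 96889010407.
Step 3: Hamming bound ⌊q^n / V_q(n,t)⌋ = ⌊96889010407/64663⌋ = 1498368.
Step 4: Compare |C| = 1410822 to 1498368: satisfied.
The claimed |C| lies below the Hamming bound.


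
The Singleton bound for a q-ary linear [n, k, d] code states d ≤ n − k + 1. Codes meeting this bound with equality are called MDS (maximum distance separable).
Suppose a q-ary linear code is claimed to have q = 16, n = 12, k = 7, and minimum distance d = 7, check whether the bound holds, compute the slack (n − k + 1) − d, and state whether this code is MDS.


Singleton RHS = n − k + 1 = 6, slack = -1, bound violated (no such code; not MDS).

Singleton bound: d ≤ n − k + 1.
Here n = 12, k = 7, so n − k + 1 = 6.
Given d = 7, check d ≤ 6: NO.
Slack = (n − k + 1) − d = -1.
The slack is negative: d = 7 exceeds n − k + 1 = 6 by 1, so the Singleton bound is violated and no linear [12, 7, 7]_16 code can exist. In particular it is not MDS (MDS requires d = n − k + 1 exactly).
Description: the claimed parameters are [12, 7, 7]_16; such a code would be impossible (violates the Singleton bound).


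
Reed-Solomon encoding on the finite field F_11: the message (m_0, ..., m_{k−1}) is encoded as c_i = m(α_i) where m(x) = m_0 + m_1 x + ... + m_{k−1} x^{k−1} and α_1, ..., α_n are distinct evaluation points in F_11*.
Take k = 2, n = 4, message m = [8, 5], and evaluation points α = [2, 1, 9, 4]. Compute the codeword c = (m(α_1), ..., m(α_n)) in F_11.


c = [7, 2, 9, 6]

Message polynomial: m(x) = 8 + 5·x (mod 11).
For each evaluation point α_i, compute m(α_i) mod 11:
  α_1 = 2: Horner steps 5 → 7, so m(2) = 7.
  α_2 = 1: Horner steps 5 → 2, so m(1) = 2.
  α_3 = 9: Horner steps 5 → 9, so m(9) = 9.
  α_4 = 4: Horner steps 5 → 6, so m(4) = 6.
Codeword c = [7, 2, 9, 6] ∈ F_11^4.


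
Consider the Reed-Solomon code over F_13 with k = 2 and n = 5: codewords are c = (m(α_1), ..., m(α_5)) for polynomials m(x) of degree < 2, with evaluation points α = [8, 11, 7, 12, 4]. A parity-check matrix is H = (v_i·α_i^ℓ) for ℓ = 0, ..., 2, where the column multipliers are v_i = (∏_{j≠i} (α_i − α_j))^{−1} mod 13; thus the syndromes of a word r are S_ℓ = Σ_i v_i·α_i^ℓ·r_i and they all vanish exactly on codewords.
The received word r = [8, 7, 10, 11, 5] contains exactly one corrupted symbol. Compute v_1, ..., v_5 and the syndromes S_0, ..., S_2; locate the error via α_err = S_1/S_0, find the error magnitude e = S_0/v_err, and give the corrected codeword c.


S = (9, 11, 12), error at position 3, error magnitude e = 6, c = [8, 7, 4, 11, 5].

Step 1: column multipliers v_i = (∏_{j≠i}(α_i − α_j))^{−1} mod 13.
  i = 1 (α = 8): (8−11)(8−7)(8−12)(8−4) = (−3)·1·(−4)·4 = 48 ≡ 9, so v_1 = 9^{−1} = 3 (mod 13).
  i = 2 (α = 11): (11−8)(11−7)(11−12)(11−4) = 3·4·(−1)·7 = −84 ≡ 7, so v_2 = 7^{−1} = 2 (mod 13).
  i = 3 (α = 7): (7−8)(7−11)(7−12)(7−4) = (−1)·(−4)·(−5)·3 = −60 ≡ 5, so v_3 = 5^{−1} = 8 (mod 13).
  i = 4 (α = 12): (12−8)(12−11)(12−7)(12−4) = 4·1·5·8 = 160 ≡ 4, so v_4 = 4^{−1} = 10 (mod 13).
  i = 5 (α = 4): (4−8)(4−11)(4−7)(4−12) = (−4)·(−7)·(−3)·(−8) = 672 ≡ 9, so v_5 = 9^{−1} = 3 (mod 13).
  v = [3, 2, 8, 10, 3].
Step 2: syndromes of r = [8, 7, 10, 11, 5] (all sums mod 13).
  S_0 = Σ v_i r_i = 3·8 + 2·7 + 8·10 + 10·11 + 3·5 = 243 ≡ 9.
  S_1 = Σ v_i α_i r_i = 3·8·8 + 2·11·7 + 8·7·10 + 10·12·11 + 3·4·5 = 2286 ≡ 11.
  α_i^2 mod 13 = [12, 4, 10, 1, 3].
  S_2 = Σ v_i α_i^2 r_i = 3·12·8 + 2·4·7 + 8·10·10 + 10·1·11 + 3·3·5 = 1299 ≡ 12.
  S = (9, 11, 12) ≠ 0, so r is not a codeword (an error is present).
Step 3: locate the error. For a single error e at position i, S_ℓ = v_i·e·α_i^ℓ, so α_err = S_1/S_0.
  S_0^{−1} = 9^{−1} = 3 (mod 13), so α_err = 11·3 = 33 ≡ 7 = α_3. Error position i = 3.
  Consistency check: S_2/S_1 = 12·6 = 72 ≡ 7 = α_err ✓ (single-error assumption holds).
Step 4: error magnitude e = S_0/v_3 = S_0·∏_{j≠3}(α_3 − α_j) = 9·5 = 45 ≡ 6 (mod 13).
Step 5: correct position 3: c_3 = r_3 − e = 10 − 6 ≡ 4 (mod 13). Hence c = [8, 7, 4, 11, 5].
  Check: interpolating c through the α_i gives m(x) = 2 + 4·x (degree < 2) with m(α_i) = c_i for every i, so c is indeed a codeword.


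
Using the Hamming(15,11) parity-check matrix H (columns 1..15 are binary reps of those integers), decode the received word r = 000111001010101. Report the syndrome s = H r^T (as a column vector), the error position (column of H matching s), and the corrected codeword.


s = (0, 1, 1, 1)^T, error position = 7, corrected codeword c = 000111101010101

Compute s = H r^T mod 2 one row at a time:
  s_1 = 0 + 1 + 0 + 1 + 0 + 1 + 0 + 1 = 4 ≡ 0 (mod 2).
  s_2 = 1 + 1 + 1 + 0 + 0 + 1 + 0 + 1 = 5 ≡ 1 (mod 2).
  s_3 = 0 + 0 + 1 + 0 + 0 + 1 + 0 + 1 = 3 ≡ 1 (mod 2).
  s_4 = 0 + 0 + 1 + 0 + 1 + 1 + 1 + 1 = 5 ≡ 1 (mod 2).
s = (0, 1, 1, 1)^T — this equals column 7 of H (binary 0111), so error is at position 7.
Correct: flip bit 7 of r = 000111001010101 to get c = 000111101010101.


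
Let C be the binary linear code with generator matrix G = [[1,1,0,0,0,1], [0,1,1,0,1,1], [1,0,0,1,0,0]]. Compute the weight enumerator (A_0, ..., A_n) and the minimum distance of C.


Weight distribution: A_0 = 1, A_2 = 1, A_3 = 4, A_4 = 1, A_6 = 1. Minimum distance d = 2.

Enumerate all 2^3 = 8 messages m ∈ F_2^3.
For each, compute codeword c = mG in F_2^6, then tally its weight.
  m = 000 → c = 000000, weight = 0.
  m = 100 → c = 110001, weight = 3.
  m = 010 → c = 011011, weight = 4.
  m = 110 → c = 101010, weight = 3.
  m = 001 → c = 100100, weight = 2.
  m = 101 → c = 010101, weight = 3.
  m = 011 → c = 111111, weight = 6.
  m = 111 → c = 001110, weight = 3.
Tally weights:
  weight 0: 1 codewords.
  weight 2: 1 codewords.
  weight 3: 4 codewords.
  weight 4: 1 codewords.
  weight 6: 1 codewords.
Minimum distance d = smallest w > 0 with A_w > 0 = 2.
Sanity: Σ A_w = 8 = 2^3 = 8 ✓.


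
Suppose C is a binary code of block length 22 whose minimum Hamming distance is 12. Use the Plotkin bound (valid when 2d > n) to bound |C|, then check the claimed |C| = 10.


Plotkin bound M ≤ 12; given |C| = 10 ≤ bound (satisfied).

Check applicability: 2d = 24, n = 22.
2d − n = 2 > 0, so Plotkin applies.
Compute d/(2d−n) = 12/2 ≈ 6.0000.
⌊d/(2d−n)⌋ = 6.
Plotkin bound: M ≤ 2·6 = 12.
Given |C| = 10, check: satisfied.
This |C| is below the Plotkin bound.


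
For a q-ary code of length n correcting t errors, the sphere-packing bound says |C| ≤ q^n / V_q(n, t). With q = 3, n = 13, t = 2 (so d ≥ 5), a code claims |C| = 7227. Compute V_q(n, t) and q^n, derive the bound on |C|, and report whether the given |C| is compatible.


V_q(n, t) = 339, q^n = 1594323, Hamming bound = 4703, |C| = 7227 > bound (violated).

Step 1: Compute V_q(n, t) = Σ_{j=0}^2 C(n, j) (q−1)^j.
  j = 0: C(13,0)·(2)^0 = 1·1 = 1.
  j = 1: C(13,1)·(2)^1 = 13·2 = 26.
  j = 2: C(13,2)·(2)^2 = 78·4 = 312.
  V_q(n, t) = 1 + 26 + 312 = 339.
Step 2: q^n = 3^13 = 1594323.
Step 3: Hamming bound ⌊q^n / V_q(n,t)⌋ = ⌊1594323/339⌋ = 4703.
Step 4: Compare |C| = 7227 to 4703: violated.
The claimed |C| lies above the Hamming bound, so no 3-ary code of length 13 with d ≥ 5 can have 7227 codewords.


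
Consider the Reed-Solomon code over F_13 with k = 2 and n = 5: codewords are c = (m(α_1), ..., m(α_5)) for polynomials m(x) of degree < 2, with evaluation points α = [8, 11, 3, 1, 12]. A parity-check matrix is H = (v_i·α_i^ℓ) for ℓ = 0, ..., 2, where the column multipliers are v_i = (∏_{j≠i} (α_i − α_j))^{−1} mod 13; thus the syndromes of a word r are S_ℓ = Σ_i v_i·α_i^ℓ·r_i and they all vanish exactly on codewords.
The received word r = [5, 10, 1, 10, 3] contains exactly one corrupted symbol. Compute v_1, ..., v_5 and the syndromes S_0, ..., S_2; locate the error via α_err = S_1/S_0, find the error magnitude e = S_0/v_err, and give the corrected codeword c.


S = (10, 10, 10), error at position 4, error magnitude e = 8, c = [5, 10, 1, 2, 3].

Step 1: column multipliers v_i = (∏_{j≠i}(α_i − α_j))^{−1} mod 13.
  i = 1 (α = 8): (8−11)(8−3)(8−1)(8−12) = (−3)·5·7·(−4) = 420 ≡ 4, so v_1 = 4^{−1} = 10 (mod 13).
  i = 2 (α = 11): (11−8)(11−3)(11−1)(11−12) = 3·8·10·(−1) = −240 ≡ 7, so v_2 = 7^{−1} = 2 (mod 13).
  i = 3 (α = 3): (3−8)(3−11)(3−1)(3−12) = (−5)·(−8)·2·(−9) = −720 ≡ 8, so v_3 = 8^{−1} = 5 (mod 13).
  i = 4 (α = 1): (1−8)(1−11)(1−3)(1−12) = (−7)·(−10)·(−2)·(−11) = 1540 ≡ 6, so v_4 = 6^{−1} = 11 (mod 13).
  i = 5 (α = 12): (12−8)(12−11)(12−3)(12−1) = 4·1·9·11 = 396 ≡ 6, so v_5 = 6^{−1} = 11 (mod 13).
  v = [10, 2, 5, 11, 11].
Step 2: syndromes of r = [5, 10, 1, 10, 3] (all sums mod 13).
  S_0 = Σ v_i r_i = 10·5 + 2·10 + 5·1 + 11·10 + 11·3 = 218 ≡ 10.
  S_1 = Σ v_i α_i r_i = 10·8·5 + 2·11·10 + 5·3·1 + 11·1·10 + 11·12·3 = 1141 ≡ 10.
  α_i^2 mod 13 = [12, 4, 9, 1, 1].
  S_2 = Σ v_i α_i^2 r_i = 10·12·5 + 2·4·10 + 5·9·1 + 11·1·10 + 11·1·3 = 868 ≡ 10.
  S = (10, 10, 10) ≠ 0, so r is not a codeword (an error is present).
Step 3: locate the error. For a single error e at position i, S_ℓ = v_i·e·α_i^ℓ, so α_err = S_1/S_0.
  S_0^{−1} = 10^{−1} = 4 (mod 13), so α_err = 10·4 = 40 ≡ 1 = α_4. Error position i = 4.
  Consistency check: S_2/S_1 = 10·4 = 40 ≡ 1 = α_err ✓ (single-error assumption holds).
Step 4: error magnitude e = S_0/v_4 = S_0·∏_{j≠4}(α_4 − α_j) = 10·6 = 60 ≡ 8 (mod 13).
Step 5: correct position 4: c_4 = r_4 − e = 10 − 8 ≡ 2 (mod 13). Hence c = [5, 10, 1, 2, 3].
  Check: interpolating c through the α_i gives m(x) = 9 + 6·x (degree < 2) with m(α_i) = c_i for every i, so c is indeed a codeword.


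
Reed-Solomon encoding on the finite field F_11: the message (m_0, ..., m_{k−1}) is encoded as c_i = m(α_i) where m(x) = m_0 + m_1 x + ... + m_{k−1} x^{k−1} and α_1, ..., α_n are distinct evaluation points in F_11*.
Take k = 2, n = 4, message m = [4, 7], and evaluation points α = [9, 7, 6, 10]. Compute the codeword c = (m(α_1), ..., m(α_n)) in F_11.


c = [1, 9, 2, 8]

Message polynomial: m(x) = 4 + 7·x (mod 11).
For each evaluation point α_i, compute m(α_i) mod 11:
  α_1 = 9: Horner steps 7 → 1, so m(9) = 1.
  α_2 = 7: Horner steps 7 → 9, so m(7) = 9.
  α_3 = 6: Horner steps 7 → 2, so m(6) = 2.
  α_4 = 10: Horner steps 7 → 8, so m(10) = 8.
Codeword c = [1, 9, 2, 8] ∈ F_11^4.


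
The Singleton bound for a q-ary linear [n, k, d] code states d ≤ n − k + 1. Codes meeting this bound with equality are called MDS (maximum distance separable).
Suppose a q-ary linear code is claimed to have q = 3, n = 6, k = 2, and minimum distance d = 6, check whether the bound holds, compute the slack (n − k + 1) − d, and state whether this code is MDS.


Singleton RHS = n − k + 1 = 5, slack = -1, bound violated (no such code; not MDS).

Singleton bound: d ≤ n − k + 1.
Here n = 6, k = 2, so n − k + 1 = 5.
Given d = 6, check d ≤ 5: NO.
Slack = (n − k + 1) − d = -1.
The slack is negative: d = 6 exceeds n − k + 1 = 5 by 1, so the Singleton bound is violated and no linear [6, 2, 6]_3 code can exist. In particular it is not MDS (MDS requires d = n − k + 1 exactly).
Description: the claimed parameters are [6, 2, 6]_3; such a code would be impossible (violates the Singleton bound).


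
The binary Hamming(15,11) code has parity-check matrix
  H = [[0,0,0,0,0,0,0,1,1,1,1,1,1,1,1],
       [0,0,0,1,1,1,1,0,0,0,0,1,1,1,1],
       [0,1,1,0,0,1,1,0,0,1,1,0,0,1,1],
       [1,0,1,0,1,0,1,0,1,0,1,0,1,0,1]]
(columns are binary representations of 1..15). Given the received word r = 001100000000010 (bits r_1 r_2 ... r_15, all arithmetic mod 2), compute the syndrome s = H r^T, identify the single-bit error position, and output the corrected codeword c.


s = (1, 0, 0, 1)^T, error position = 9, corrected codeword c = 001100001000010

Compute s = H r^T mod 2 one row at a time:
  s_1 = 0 + 0 + 0 + 0 + 0 + 0 + 1 + 0 = 1 ≡ 1 (mod 2).
  s_2 = 1 + 0 + 0 + 0 + 0 + 0 + 1 + 0 = 2 ≡ 0 (mod 2).
  s_3 = 0 + 1 + 0 + 0 + 0 + 0 + 1 + 0 = 2 ≡ 0 (mod 2).
  s_4 = 0 + 1 + 0 + 0 + 0 + 0 + 0 + 0 = 1 ≡ 1 (mod 2).
s = (1, 0, 0, 1)^T — this equals column 9 of H (binary 1001), so error is at position 9.
Correct: flip bit 9 of r = 001100000000010 to get c = 001100001000010.
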